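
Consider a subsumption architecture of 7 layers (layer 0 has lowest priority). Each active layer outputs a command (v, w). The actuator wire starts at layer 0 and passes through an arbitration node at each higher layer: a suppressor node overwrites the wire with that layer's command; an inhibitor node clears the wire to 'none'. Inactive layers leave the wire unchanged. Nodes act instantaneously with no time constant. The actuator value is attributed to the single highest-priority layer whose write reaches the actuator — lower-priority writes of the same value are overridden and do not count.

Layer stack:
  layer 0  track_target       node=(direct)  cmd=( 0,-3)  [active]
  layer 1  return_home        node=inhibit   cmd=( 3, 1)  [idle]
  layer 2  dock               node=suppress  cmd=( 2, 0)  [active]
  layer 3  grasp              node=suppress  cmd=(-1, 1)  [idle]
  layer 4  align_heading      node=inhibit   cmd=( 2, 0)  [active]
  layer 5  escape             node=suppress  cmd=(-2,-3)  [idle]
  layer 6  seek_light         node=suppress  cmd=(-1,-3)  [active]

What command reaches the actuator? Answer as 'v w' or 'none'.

[0] track_target on; wire := (0, -3)
[1] return_home off; pass (0, -3)
[2] dock on (suppress); wire := (2, 0)
[3] grasp off; pass (2, 0)
[4] align_heading on (inhibit); wire := none
[5] escape off; pass none
[6] seek_light on (suppress); wire := (-1, -3)
output (-1, -3)

-1 -3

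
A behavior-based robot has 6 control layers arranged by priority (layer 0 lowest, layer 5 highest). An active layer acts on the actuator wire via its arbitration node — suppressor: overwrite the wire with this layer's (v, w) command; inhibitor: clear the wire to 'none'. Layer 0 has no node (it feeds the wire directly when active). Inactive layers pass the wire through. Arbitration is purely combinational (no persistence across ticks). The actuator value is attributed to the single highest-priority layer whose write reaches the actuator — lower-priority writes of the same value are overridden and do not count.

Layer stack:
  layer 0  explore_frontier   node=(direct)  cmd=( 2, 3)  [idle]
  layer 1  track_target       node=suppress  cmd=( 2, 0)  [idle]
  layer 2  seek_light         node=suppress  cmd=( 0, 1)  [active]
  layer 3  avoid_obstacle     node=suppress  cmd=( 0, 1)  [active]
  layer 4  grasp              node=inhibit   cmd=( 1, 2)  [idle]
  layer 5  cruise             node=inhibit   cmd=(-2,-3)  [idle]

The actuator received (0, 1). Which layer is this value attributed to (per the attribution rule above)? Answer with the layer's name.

L0 explore_frontier: idle → wire = none
L1 track_target: idle → wire stays none
L2 seek_light: active, suppressor → wire = (0, 1)
L3 avoid_obstacle: active, suppressor → wire = (0, 1)
L4 grasp: idle → wire stays (0, 1)
L5 cruise: idle → wire stays (0, 1)
actuator = (0, 1)
last writer: layer 3 = avoid_obstacle

avoid_obstacle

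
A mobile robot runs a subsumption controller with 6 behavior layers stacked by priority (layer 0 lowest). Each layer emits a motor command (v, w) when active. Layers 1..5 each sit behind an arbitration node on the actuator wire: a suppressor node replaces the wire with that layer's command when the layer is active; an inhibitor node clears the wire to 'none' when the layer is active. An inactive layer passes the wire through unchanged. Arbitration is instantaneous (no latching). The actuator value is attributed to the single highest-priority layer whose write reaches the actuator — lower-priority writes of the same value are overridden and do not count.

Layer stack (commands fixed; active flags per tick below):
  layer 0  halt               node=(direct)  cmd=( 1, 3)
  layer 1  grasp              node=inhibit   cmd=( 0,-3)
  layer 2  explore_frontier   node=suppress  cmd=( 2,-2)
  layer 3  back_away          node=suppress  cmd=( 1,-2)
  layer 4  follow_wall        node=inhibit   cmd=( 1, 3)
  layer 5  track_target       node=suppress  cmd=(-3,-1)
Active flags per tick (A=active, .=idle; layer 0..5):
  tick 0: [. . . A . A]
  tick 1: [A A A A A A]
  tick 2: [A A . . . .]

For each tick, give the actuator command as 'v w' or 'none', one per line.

tick 0:
  L0 halt: idle → wire = none
  L1 grasp: idle → wire stays none
  L2 explore_frontier: idle → wire stays none
  L3 back_away: active, suppressor → wire = (1, -2)
  L4 follow_wall: idle → wire stays (1, -2)
  L5 track_target: active, suppressor → wire = (-3, -1)
  actuator = (-3, -1)
tick 1:
  L0 halt: active, feeds wire = (1, 3)
  L1 grasp: active, inhibitor → wire = none
  L2 explore_frontier: active, suppressor → wire = (2, -2)
  L3 back_away: active, suppressor → wire = (1, -2)
  L4 follow_wall: active, inhibitor → wire = none
  L5 track_target: active, suppressor → wire = (-3, -1)
  actuator = (-3, -1)
tick 2:
  L0 halt: active, feeds wire = (1, 3)
  L1 grasp: active, inhibitor → wire = none
  L2 explore_frontier: idle → wire stays none
  L3 back_away: idle → wire stays none
  L4 follow_wall: idle → wire stays none
  L5 track_target: idle → wire stays none
  actuator = none

-3 -1
-3 -1
none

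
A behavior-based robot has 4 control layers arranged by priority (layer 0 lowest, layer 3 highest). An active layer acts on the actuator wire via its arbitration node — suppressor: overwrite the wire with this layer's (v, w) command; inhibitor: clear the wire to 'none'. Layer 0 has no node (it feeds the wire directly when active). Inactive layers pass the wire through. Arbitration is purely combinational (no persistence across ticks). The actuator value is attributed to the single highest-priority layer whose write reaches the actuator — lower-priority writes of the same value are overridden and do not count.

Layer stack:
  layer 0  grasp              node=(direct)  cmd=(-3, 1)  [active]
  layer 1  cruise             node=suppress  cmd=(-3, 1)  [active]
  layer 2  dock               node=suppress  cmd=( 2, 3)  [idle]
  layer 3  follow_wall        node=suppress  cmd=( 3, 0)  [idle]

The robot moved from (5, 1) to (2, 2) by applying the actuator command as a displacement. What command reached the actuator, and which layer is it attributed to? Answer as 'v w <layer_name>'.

displacement = (2, 2) − (5, 1) = (-3, 1)
[0] grasp on; wire := (-3, 1)
[1] cruise on (suppress); wire := (-3, 1)
[2] dock off; pass (-3, 1)
[3] follow_wall off; pass (-3, 1)
output (-3, 1) — from layer 1 (cruise)

-3 1 cruise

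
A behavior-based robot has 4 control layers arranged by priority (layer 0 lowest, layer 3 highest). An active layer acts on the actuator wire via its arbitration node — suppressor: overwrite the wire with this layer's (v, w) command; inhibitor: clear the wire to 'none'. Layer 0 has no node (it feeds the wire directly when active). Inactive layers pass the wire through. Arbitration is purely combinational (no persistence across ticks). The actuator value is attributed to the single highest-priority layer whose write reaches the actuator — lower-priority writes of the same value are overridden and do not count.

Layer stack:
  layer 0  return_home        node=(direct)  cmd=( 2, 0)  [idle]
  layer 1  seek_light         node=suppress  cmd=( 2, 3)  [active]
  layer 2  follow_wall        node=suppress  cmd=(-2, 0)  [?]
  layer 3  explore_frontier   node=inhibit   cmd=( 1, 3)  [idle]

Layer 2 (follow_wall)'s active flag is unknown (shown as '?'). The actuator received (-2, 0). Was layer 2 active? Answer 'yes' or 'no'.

If layer 2 is active=yes:
  actuator would be (-2, 0)
If layer 2 is active=no:
  actuator would be (2, 3)
Observed (-2, 0), so layer 2 was active.

yes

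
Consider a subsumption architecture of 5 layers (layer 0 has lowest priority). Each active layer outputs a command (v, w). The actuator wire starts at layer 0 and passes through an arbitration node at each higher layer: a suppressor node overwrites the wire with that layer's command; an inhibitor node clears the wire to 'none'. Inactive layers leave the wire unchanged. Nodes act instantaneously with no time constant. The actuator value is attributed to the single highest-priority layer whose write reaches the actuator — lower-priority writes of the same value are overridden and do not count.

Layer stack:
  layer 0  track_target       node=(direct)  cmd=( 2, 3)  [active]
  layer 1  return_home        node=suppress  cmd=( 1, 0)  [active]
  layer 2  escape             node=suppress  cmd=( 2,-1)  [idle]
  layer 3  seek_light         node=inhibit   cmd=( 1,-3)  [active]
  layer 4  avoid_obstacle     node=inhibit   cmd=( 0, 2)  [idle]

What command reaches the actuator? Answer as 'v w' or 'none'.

none

layer 0 (track_target) active — direct: (2, 3)
layer 1 (return_home) active — suppresses: (1, 0)
layer 2 (escape) idle — unchanged: (1, 0)
layer 3 (seek_light) active — inhibits: none
layer 4 (avoid_obstacle) idle — unchanged: none
→ actuator none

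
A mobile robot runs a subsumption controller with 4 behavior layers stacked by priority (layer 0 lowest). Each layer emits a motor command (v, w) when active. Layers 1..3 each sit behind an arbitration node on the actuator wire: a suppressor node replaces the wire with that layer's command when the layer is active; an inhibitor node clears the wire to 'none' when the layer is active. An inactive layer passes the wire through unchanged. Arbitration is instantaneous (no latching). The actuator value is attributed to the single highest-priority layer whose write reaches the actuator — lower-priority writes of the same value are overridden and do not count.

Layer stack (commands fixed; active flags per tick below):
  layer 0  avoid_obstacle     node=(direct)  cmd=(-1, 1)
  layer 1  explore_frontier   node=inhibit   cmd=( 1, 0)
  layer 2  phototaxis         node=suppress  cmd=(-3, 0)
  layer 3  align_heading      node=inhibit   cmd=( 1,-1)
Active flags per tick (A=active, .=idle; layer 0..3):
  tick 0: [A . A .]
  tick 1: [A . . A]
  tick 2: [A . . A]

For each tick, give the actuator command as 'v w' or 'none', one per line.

tick 0:
  [0] avoid_obstacle on; wire := (-1, 1)
  [1] explore_frontier off; pass (-1, 1)
  [2] phototaxis on (suppress); wire := (-3, 0)
  [3] align_heading off; pass (-3, 0)
  output (-3, 0)
tick 1:
  [0] avoid_obstacle on; wire := (-1, 1)
  [1] explore_frontier off; pass (-1, 1)
  [2] phototaxis off; pass (-1, 1)
  [3] align_heading on (inhibit); wire := none
  output none
tick 2:
  [0] avoid_obstacle on; wire := (-1, 1)
  [1] explore_frontier off; pass (-1, 1)
  [2] phototaxis off; pass (-1, 1)
  [3] align_heading on (inhibit); wire := none
  output none

-3 0
none
none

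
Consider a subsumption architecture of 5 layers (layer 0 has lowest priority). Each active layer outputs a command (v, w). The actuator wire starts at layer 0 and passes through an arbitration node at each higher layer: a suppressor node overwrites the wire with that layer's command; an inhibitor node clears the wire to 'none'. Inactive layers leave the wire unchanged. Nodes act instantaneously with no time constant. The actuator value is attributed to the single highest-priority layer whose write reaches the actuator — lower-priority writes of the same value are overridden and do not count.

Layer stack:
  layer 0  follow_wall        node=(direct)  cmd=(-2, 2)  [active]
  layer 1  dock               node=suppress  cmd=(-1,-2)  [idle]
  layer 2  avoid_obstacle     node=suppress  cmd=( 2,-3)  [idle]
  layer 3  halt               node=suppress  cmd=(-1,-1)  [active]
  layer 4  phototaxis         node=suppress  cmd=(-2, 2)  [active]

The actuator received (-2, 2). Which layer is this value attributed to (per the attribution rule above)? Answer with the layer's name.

L0 follow_wall: active, feeds wire = (-2, 2)
L1 dock: idle → wire stays (-2, 2)
L2 avoid_obstacle: idle → wire stays (-2, 2)
L3 halt: active, suppressor → wire = (-1, -1)
L4 phototaxis: active, suppressor → wire = (-2, 2)
actuator = (-2, 2)
last writer: layer 4 = phototaxis

phototaxis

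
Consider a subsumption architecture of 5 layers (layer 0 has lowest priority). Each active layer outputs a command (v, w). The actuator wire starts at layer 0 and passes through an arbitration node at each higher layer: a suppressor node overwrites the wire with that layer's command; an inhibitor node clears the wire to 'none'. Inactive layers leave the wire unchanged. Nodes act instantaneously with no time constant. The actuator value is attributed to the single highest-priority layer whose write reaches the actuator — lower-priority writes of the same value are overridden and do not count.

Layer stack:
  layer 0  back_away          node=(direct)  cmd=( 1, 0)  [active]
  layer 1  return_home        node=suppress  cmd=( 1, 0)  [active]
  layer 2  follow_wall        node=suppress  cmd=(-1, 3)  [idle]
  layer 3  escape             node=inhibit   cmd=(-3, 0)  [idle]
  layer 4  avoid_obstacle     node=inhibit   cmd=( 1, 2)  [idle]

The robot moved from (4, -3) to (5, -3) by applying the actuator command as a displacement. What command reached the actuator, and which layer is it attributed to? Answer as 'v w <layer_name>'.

displacement = (5, -3) − (4, -3) = (1, 0)
[0] back_away on; wire := (1, 0)
[1] return_home on (suppress); wire := (1, 0)
[2] follow_wall off; pass (1, 0)
[3] escape off; pass (1, 0)
[4] avoid_obstacle off; pass (1, 0)
output (1, 0) — from layer 1 (return_home)

1 0 return_home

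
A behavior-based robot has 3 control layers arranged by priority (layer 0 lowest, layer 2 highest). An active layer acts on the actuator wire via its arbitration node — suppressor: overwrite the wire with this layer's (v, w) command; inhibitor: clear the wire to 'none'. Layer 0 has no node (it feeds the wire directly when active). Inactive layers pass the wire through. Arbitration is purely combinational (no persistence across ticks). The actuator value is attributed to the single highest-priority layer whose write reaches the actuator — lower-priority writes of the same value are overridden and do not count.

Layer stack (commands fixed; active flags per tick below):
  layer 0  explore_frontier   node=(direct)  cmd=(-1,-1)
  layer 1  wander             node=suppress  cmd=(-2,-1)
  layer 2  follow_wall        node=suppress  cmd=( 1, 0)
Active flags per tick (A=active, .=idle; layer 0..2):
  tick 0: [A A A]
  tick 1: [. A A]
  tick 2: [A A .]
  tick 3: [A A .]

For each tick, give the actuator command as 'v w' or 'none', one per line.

1 0
1 0
-2 -1
-2 -1

tick 0:
  L0 explore_frontier: active, feeds wire = (-1, -1)
  L1 wander: active, suppressor → wire = (-2, -1)
  L2 follow_wall: active, suppressor → wire = (1, 0)
  actuator = (1, 0)
tick 1:
  L0 explore_frontier: idle → wire = none
  L1 wander: active, suppressor → wire = (-2, -1)
  L2 follow_wall: active, suppressor → wire = (1, 0)
  actuator = (1, 0)
tick 2:
  L0 explore_frontier: active, feeds wire = (-1, -1)
  L1 wander: active, suppressor → wire = (-2, -1)
  L2 follow_wall: idle → wire stays (-2, -1)
  actuator = (-2, -1)
tick 3:
  L0 explore_frontier: active, feeds wire = (-1, -1)
  L1 wander: active, suppressor → wire = (-2, -1)
  L2 follow_wall: idle → wire stays (-2, -1)
  actuator = (-2, -1)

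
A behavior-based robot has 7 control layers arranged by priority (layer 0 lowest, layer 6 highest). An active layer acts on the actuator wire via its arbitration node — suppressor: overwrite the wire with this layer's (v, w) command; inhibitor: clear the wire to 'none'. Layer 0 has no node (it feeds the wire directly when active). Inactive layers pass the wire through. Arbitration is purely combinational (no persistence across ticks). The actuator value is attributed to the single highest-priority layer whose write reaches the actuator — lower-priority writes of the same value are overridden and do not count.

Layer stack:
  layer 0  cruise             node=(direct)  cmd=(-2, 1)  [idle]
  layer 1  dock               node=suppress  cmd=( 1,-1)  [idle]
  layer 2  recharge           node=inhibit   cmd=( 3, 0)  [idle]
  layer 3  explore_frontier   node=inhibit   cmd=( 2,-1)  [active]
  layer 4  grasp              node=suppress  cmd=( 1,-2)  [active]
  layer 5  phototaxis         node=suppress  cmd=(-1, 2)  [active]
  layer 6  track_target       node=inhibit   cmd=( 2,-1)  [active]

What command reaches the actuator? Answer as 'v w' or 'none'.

none

[0] cruise off; wire := none
[1] dock off; pass none
[2] recharge off; pass none
[3] explore_frontier on (inhibit); wire := none
[4] grasp on (suppress); wire := (1, -2)
[5] phototaxis on (suppress); wire := (-1, 2)
[6] track_target on (inhibit); wire := none
output none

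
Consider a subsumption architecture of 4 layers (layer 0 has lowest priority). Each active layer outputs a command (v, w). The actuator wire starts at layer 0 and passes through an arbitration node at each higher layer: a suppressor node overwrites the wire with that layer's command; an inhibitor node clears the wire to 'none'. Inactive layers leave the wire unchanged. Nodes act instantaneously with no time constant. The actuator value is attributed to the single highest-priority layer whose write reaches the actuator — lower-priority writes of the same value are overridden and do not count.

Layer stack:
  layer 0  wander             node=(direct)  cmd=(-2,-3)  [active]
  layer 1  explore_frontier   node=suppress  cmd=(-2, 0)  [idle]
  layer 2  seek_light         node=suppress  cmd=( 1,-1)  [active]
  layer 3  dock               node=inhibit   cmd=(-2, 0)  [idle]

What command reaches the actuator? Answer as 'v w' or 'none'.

1 -1

[0] wander on; wire := (-2, -3)
[1] explore_frontier off; pass (-2, -3)
[2] seek_light on (suppress); wire := (1, -1)
[3] dock off; pass (1, -1)
output (1, -1)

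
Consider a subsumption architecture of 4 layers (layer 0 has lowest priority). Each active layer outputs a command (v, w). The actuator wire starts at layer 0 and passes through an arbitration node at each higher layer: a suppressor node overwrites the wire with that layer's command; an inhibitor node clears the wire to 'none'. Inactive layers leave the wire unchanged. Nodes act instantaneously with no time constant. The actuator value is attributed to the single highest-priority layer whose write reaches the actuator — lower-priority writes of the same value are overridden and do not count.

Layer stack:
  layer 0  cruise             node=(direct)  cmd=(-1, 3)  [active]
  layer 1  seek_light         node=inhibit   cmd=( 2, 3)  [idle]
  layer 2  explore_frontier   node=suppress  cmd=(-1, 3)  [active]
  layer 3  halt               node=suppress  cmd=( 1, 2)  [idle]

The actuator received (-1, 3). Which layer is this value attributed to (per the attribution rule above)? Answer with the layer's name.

layer 0 (cruise) active — direct: (-1, 3)
layer 1 (seek_light) idle — unchanged: (-1, 3)
layer 2 (explore_frontier) active — suppresses: (-1, 3)
layer 3 (halt) idle — unchanged: (-1, 3)
→ actuator (-1, 3)
last writer: layer 2 = explore_frontier

explore_frontier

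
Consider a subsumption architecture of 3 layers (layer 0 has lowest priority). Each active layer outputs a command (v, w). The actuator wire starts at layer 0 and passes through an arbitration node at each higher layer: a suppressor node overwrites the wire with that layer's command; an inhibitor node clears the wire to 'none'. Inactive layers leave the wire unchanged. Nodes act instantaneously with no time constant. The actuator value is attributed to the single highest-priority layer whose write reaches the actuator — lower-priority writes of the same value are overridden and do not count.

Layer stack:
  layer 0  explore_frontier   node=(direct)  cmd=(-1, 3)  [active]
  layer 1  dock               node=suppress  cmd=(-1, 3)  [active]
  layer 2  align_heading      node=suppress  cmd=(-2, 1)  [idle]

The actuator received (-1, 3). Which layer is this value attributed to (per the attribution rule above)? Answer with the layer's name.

L0 explore_frontier: active, feeds wire = (-1, 3)
L1 dock: active, suppressor → wire = (-1, 3)
L2 align_heading: idle → wire stays (-1, 3)
actuator = (-1, 3)
last writer: layer 1 = dock

dock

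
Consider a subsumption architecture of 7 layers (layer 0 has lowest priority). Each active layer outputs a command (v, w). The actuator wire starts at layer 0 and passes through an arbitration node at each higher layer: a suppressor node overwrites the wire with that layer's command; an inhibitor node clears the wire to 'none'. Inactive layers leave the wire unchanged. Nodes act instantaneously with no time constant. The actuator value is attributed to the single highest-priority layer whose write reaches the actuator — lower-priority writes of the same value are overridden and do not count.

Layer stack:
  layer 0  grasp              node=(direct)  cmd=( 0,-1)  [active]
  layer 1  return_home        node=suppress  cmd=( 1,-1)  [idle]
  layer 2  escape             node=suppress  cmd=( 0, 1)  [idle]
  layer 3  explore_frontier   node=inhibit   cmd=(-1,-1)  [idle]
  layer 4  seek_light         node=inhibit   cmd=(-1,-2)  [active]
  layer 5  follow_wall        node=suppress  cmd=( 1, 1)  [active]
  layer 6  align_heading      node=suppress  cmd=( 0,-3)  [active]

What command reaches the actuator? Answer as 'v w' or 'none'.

L0 grasp: active, feeds wire = (0, -1)
L1 return_home: idle → wire stays (0, -1)
L2 escape: idle → wire stays (0, -1)
L3 explore_frontier: idle → wire stays (0, -1)
L4 seek_light: active, inhibitor → wire = none
L5 follow_wall: active, suppressor → wire = (1, 1)
L6 align_heading: active, suppressor → wire = (0, -3)
actuator = (0, -3)

0 -3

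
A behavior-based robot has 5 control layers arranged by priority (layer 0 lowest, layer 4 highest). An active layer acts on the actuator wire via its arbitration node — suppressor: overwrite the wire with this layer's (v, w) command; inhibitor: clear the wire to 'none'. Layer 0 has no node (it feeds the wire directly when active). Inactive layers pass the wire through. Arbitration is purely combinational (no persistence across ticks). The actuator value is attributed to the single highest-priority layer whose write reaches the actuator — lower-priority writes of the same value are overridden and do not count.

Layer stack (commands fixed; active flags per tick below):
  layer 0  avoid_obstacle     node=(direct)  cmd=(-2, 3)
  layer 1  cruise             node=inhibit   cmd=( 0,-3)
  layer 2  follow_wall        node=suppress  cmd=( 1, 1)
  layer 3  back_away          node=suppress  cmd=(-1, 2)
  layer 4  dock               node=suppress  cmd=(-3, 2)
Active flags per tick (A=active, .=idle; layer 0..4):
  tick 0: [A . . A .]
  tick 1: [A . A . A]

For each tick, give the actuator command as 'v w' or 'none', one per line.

-1 2
-3 2

tick 0:
  [0] avoid_obstacle on; wire := (-2, 3)
  [1] cruise off; pass (-2, 3)
  [2] follow_wall off; pass (-2, 3)
  [3] back_away on (suppress); wire := (-1, 2)
  [4] dock off; pass (-1, 2)
  output (-1, 2)
tick 1:
  [0] avoid_obstacle on; wire := (-2, 3)
  [1] cruise off; pass (-2, 3)
  [2] follow_wall on (suppress); wire := (1, 1)
  [3] back_away off; pass (1, 1)
  [4] dock on (suppress); wire := (-3, 2)
  output (-3, 2)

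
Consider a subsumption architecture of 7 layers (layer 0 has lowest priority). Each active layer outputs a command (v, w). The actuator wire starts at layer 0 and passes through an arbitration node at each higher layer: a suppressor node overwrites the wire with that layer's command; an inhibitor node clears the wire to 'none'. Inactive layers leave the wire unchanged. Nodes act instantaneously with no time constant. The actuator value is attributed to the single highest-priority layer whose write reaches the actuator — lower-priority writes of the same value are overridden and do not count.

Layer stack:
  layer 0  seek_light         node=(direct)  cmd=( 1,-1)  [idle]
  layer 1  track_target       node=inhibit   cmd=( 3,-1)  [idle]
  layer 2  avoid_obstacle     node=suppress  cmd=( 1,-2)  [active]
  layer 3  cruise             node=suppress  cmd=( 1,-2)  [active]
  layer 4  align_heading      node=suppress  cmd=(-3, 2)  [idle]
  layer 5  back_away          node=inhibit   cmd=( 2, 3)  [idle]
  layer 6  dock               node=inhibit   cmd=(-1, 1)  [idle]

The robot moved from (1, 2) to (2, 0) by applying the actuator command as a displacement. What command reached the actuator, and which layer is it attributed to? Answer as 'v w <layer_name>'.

displacement = (2, 0) − (1, 2) = (1, -2)
layer 0 (seek_light) idle — none
layer 1 (track_target) idle — unchanged: none
layer 2 (avoid_obstacle) active — suppresses: (1, -2)
layer 3 (cruise) active — suppresses: (1, -2)
layer 4 (align_heading) idle — unchanged: (1, -2)
layer 5 (back_away) idle — unchanged: (1, -2)
layer 6 (dock) idle — unchanged: (1, -2)
→ actuator (1, -2) — from layer 3 (cruise)

1 -2 cruise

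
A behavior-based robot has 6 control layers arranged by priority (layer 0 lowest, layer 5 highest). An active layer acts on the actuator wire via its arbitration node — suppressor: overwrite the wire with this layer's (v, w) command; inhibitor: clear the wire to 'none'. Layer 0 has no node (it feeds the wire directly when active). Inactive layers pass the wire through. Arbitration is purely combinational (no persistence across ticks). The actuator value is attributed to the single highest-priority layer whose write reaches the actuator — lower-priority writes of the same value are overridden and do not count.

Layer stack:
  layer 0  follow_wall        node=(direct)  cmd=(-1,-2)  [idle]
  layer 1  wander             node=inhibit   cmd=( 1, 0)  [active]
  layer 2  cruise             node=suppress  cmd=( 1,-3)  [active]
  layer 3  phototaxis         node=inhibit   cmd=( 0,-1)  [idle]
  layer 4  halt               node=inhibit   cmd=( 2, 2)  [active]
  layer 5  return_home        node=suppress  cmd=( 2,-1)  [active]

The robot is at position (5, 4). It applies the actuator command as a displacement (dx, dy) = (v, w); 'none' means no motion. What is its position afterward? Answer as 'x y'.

[0] follow_wall off; wire := none
[1] wander on (inhibit); wire := none
[2] cruise on (suppress); wire := (1, -3)
[3] phototaxis off; pass (1, -3)
[4] halt on (inhibit); wire := none
[5] return_home on (suppress); wire := (2, -1)
output (2, -1)
position: (5, 4) + (2, -1) = (7, 3)

7 3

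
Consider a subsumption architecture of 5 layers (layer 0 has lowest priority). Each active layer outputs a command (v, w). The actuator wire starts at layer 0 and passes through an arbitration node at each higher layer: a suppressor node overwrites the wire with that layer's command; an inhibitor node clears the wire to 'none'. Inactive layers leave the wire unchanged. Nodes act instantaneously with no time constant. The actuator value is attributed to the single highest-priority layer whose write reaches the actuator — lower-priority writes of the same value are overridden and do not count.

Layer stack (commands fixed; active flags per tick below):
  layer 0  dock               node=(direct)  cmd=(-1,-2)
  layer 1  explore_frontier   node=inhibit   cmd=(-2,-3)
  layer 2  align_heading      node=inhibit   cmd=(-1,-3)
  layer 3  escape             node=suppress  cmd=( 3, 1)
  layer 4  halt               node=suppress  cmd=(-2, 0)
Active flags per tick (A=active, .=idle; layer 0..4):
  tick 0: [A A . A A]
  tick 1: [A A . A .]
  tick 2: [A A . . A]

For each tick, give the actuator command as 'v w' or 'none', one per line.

-2 0
3 1
-2 0

tick 0:
  layer 0 (dock) active — direct: (-1, -2)
  layer 1 (explore_frontier) active — inhibits: none
  layer 2 (align_heading) idle — unchanged: none
  layer 3 (escape) active — suppresses: (3, 1)
  layer 4 (halt) active — suppresses: (-2, 0)
  → actuator (-2, 0)
tick 1:
  layer 0 (dock) active — direct: (-1, -2)
  layer 1 (explore_frontier) active — inhibits: none
  layer 2 (align_heading) idle — unchanged: none
  layer 3 (escape) active — suppresses: (3, 1)
  layer 4 (halt) idle — unchanged: (3, 1)
  → actuator (3, 1)
tick 2:
  layer 0 (dock) active — direct: (-1, -2)
  layer 1 (explore_frontier) active — inhibits: none
  layer 2 (align_heading) idle — unchanged: none
  layer 3 (escape) idle — unchanged: none
  layer 4 (halt) active — suppresses: (-2, 0)
  → actuator (-2, 0)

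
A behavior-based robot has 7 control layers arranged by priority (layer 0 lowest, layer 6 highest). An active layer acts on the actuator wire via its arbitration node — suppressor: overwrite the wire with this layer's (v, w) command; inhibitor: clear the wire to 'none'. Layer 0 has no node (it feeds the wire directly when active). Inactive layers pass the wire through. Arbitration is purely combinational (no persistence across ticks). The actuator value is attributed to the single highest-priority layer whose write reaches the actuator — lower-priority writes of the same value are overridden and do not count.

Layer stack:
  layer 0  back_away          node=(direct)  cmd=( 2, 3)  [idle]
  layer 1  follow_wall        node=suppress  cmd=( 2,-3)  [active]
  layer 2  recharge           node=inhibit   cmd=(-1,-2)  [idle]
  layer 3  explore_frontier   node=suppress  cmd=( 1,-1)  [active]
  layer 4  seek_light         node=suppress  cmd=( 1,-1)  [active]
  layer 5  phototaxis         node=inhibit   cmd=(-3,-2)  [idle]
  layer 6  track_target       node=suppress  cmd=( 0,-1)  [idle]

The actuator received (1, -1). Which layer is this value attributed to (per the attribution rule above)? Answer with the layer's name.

seek_light

[0] back_away off; wire := none
[1] follow_wall on (suppress); wire := (2, -3)
[2] recharge off; pass (2, -3)
[3] explore_frontier on (suppress); wire := (1, -1)
[4] seek_light on (suppress); wire := (1, -1)
[5] phototaxis off; pass (1, -1)
[6] track_target off; pass (1, -1)
output (1, -1)
last writer: layer 4 = seek_light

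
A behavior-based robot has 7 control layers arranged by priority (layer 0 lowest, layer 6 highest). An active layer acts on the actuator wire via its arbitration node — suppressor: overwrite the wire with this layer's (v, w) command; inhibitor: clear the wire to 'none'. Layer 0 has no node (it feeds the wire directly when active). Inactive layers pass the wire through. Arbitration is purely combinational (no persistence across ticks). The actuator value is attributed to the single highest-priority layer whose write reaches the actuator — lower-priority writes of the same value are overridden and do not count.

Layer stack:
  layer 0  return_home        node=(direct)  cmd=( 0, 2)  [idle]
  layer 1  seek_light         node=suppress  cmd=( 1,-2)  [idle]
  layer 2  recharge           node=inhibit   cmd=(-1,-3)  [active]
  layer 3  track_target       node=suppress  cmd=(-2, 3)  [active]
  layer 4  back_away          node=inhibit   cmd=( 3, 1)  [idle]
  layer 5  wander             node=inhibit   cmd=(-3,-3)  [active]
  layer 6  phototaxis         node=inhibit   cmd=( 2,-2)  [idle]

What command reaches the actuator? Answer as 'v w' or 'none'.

none

L0 return_home: idle → wire = none
L1 seek_light: idle → wire stays none
L2 recharge: active, inhibitor → wire = none
L3 track_target: active, suppressor → wire = (-2, 3)
L4 back_away: idle → wire stays (-2, 3)
L5 wander: active, inhibitor → wire = none
L6 phototaxis: idle → wire stays none
actuator = none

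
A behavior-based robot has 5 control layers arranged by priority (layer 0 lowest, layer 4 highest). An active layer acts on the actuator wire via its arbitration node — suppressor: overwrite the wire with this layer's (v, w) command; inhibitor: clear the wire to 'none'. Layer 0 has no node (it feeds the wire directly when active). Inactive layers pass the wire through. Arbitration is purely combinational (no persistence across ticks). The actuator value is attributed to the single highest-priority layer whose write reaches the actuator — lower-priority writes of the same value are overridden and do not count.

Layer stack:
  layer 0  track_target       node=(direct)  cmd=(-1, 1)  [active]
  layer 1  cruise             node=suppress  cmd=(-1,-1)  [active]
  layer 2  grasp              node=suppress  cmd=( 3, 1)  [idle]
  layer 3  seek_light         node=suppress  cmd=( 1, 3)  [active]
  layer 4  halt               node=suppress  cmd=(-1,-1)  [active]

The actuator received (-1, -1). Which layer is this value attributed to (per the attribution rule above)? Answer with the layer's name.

halt

L0 track_target: active, feeds wire = (-1, 1)
L1 cruise: active, suppressor → wire = (-1, -1)
L2 grasp: idle → wire stays (-1, -1)
L3 seek_light: active, suppressor → wire = (1, 3)
L4 halt: active, suppressor → wire = (-1, -1)
actuator = (-1, -1)
last writer: layer 4 = halt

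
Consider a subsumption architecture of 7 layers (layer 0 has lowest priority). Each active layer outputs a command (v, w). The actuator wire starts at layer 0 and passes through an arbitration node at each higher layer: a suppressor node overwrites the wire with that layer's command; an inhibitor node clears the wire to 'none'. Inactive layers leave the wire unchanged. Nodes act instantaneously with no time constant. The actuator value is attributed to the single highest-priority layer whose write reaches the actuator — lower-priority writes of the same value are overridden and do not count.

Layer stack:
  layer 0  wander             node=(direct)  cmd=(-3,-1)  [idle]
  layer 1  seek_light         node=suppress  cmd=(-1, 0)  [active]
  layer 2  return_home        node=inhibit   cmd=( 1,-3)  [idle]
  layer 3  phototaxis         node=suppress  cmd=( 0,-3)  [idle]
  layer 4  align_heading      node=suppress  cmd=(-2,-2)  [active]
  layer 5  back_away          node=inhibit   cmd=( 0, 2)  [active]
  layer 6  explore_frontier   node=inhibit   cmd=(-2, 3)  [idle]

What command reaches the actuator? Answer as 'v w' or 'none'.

none

[0] wander off; wire := none
[1] seek_light on (suppress); wire := (-1, 0)
[2] return_home off; pass (-1, 0)
[3] phototaxis off; pass (-1, 0)
[4] align_heading on (suppress); wire := (-2, -2)
[5] back_away on (inhibit); wire := none
[6] explore_frontier off; pass none
output none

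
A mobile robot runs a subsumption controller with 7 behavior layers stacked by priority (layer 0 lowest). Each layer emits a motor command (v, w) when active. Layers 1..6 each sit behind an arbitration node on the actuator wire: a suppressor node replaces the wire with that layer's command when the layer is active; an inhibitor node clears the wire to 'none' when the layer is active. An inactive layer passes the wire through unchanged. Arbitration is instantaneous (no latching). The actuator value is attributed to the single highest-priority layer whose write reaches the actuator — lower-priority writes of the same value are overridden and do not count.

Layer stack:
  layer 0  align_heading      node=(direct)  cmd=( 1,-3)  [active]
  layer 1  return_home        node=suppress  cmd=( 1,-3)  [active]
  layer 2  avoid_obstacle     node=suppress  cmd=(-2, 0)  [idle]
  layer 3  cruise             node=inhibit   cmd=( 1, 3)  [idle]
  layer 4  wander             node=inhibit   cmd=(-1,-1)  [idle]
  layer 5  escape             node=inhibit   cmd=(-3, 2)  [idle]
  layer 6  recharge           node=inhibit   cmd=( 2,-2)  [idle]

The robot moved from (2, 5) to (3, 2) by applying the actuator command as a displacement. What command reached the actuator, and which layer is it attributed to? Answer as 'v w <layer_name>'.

1 -3 return_home

displacement = (3, 2) − (2, 5) = (1, -3)
[0] align_heading on; wire := (1, -3)
[1] return_home on (suppress); wire := (1, -3)
[2] avoid_obstacle off; pass (1, -3)
[3] cruise off; pass (1, -3)
[4] wander off; pass (1, -3)
[5] escape off; pass (1, -3)
[6] recharge off; pass (1, -3)
output (1, -3) — from layer 1 (return_home)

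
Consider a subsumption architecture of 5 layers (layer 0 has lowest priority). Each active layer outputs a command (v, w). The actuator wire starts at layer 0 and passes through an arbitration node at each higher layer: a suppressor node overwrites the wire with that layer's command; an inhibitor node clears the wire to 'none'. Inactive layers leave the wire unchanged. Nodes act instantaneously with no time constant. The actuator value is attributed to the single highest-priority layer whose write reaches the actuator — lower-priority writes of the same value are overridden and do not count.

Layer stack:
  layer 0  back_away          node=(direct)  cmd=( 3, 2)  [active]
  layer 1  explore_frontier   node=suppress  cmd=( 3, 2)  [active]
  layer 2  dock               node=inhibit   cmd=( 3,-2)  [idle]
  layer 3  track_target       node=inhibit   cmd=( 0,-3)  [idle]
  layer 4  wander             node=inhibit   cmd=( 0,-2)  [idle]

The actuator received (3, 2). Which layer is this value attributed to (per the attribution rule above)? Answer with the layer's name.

L0 back_away: active, feeds wire = (3, 2)
L1 explore_frontier: active, suppressor → wire = (3, 2)
L2 dock: idle → wire stays (3, 2)
L3 track_target: idle → wire stays (3, 2)
L4 wander: idle → wire stays (3, 2)
actuator = (3, 2)
last writer: layer 1 = explore_frontier

explore_frontier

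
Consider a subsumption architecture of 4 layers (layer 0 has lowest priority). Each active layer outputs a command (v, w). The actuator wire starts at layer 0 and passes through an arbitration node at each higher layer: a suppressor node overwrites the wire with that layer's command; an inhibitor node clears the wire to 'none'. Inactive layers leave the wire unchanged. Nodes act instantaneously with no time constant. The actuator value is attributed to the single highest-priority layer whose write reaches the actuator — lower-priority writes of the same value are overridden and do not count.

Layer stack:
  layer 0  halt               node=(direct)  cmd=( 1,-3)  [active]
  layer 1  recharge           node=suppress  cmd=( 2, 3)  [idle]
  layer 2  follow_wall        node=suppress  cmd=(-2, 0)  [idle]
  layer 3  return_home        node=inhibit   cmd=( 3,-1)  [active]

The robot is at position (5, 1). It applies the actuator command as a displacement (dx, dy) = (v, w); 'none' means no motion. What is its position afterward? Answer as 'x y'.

5 1

layer 0 (halt) active — direct: (1, -3)
layer 1 (recharge) idle — unchanged: (1, -3)
layer 2 (follow_wall) idle — unchanged: (1, -3)
layer 3 (return_home) active — inhibits: none
→ actuator none
position: (5, 1) + none = (5, 1)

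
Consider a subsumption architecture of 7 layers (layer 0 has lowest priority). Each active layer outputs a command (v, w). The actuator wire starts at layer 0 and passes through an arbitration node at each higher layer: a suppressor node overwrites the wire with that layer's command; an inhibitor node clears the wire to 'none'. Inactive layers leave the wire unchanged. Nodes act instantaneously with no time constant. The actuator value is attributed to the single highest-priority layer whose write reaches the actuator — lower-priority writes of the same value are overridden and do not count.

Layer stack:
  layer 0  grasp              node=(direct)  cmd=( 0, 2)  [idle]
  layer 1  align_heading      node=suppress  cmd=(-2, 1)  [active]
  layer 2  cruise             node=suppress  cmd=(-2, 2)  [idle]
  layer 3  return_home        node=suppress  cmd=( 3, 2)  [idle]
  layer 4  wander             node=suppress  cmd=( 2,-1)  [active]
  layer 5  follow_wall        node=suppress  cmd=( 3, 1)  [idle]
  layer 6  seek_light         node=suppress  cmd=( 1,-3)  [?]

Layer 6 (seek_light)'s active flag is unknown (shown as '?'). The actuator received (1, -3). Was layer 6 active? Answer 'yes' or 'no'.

yes

If layer 6 is active=yes:
  actuator would be (1, -3)
If layer 6 is active=no:
  actuator would be (2, -1)
Observed (1, -3), so layer 6 was active.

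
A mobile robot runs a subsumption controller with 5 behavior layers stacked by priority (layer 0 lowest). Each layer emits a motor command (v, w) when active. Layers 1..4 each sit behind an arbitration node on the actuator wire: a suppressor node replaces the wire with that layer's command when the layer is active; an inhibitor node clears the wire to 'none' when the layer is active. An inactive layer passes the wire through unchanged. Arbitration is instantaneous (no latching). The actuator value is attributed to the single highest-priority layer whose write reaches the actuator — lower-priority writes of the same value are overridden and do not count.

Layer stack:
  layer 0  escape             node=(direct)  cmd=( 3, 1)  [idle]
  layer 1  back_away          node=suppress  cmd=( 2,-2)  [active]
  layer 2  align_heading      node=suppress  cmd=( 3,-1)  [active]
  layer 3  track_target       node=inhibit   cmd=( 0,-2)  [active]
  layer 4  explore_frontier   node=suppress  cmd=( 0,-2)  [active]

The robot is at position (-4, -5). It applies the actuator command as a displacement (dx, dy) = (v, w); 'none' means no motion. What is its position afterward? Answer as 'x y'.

[0] escape off; wire := none
[1] back_away on (suppress); wire := (2, -2)
[2] align_heading on (suppress); wire := (3, -1)
[3] track_target on (inhibit); wire := none
[4] explore_frontier on (suppress); wire := (0, -2)
output (0, -2)
position: (-4, -5) + (0, -2) = (-4, -7)

-4 -7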